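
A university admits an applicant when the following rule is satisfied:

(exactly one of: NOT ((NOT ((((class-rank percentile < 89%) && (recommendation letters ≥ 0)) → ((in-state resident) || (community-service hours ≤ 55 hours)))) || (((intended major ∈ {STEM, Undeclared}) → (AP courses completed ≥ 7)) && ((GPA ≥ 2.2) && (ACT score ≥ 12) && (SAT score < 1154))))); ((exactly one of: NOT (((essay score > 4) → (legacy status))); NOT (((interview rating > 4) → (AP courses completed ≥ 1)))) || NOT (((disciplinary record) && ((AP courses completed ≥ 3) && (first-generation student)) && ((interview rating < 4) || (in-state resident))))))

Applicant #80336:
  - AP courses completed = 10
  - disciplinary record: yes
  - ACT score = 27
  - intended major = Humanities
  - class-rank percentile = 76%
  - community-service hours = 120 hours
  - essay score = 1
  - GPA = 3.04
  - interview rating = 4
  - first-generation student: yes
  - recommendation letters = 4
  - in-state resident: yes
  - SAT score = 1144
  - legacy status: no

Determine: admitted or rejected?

Atomic conditions:
  class-rank percentile < 89%: 76 < 89 is true
  recommendation letters ≥ 0: 4 ≥ 0 is true
  in-state resident: yes → true
  community-service hours ≤ 55 hours: 120 ≤ 55 is false
  intended major ∈ {STEM, Undeclared}: Humanities is not in the set → false
  AP courses completed ≥ 7: 10 ≥ 7 is true
  GPA ≥ 2.2: 3.04 ≥ 2.2 is true
  ACT score ≥ 12: 27 ≥ 12 is true
  SAT score < 1154: 1144 < 1154 is true
  essay score > 4: 1 > 4 is false
  legacy status: no → false
  interview rating > 4: 4 > 4 is false
  AP courses completed ≥ 1: 10 ≥ 1 is true
  disciplinary record: yes → true
  AP courses completed ≥ 3: 10 ≥ 3 is true
  first-generation student: yes → true
  interview rating < 4: 4 < 4 is false
Combine:
[1.1.1.1.1] true AND true = true
[1.1.1.1.2] true OR false = true
[1.1.1.1] true → true = true
[1.1.1] NOT true = false
[1.1.2.1] false → true (antecedent false ⇒ implication holds) = true
[1.1.2.2] true AND true AND true = true
[1.1.2] true AND true = true
[1.1] false OR true = true
[1] NOT true = false
[2.1.1.1] false → false (antecedent false ⇒ implication holds) = true
[2.1.1] NOT true = false
[2.1.2.1] false → true (antecedent false ⇒ implication holds) = true
[2.1.2] NOT true = false
[2.1] exactly-one(false, false) = false
[2.2.1.2] true AND true = true
[2.2.1.3] false OR true = true
[2.2.1] true AND true AND true = true
[2.2] NOT true = false
[2] false OR false = false
[root] exactly-one(false, false) = false
Overall: false → rejected

Rejected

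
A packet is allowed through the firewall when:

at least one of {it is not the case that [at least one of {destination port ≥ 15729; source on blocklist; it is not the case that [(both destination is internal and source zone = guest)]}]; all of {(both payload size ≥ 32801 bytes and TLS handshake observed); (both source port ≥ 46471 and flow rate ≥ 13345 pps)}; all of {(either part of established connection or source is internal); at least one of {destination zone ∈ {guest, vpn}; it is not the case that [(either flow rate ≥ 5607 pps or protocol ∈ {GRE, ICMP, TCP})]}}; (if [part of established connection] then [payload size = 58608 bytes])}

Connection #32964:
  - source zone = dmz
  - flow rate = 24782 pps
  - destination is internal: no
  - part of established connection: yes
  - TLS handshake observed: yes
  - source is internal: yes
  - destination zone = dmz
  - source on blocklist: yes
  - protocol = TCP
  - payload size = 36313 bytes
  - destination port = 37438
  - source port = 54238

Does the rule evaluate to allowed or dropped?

Allowed

Atomic conditions:
  destination port ≥ 15729: 37438 ≥ 15729 is true
  source on blocklist: yes → true
  destination is internal: no → false
  source zone = guest: dmz == guest is false
  payload size ≥ 32801 bytes: 36313 ≥ 32801 is true
  TLS handshake observed: yes → true
  source port ≥ 46471: 54238 ≥ 46471 is true
  flow rate ≥ 13345 pps: 24782 ≥ 13345 is true
  part of established connection: yes → true
  source is internal: yes → true
  destination zone ∈ {guest, vpn}: dmz is not in the set → false
  flow rate ≥ 5607 pps: 24782 ≥ 5607 is true
  protocol ∈ {GRE, ICMP, TCP}: TCP is in the set → true
  payload size = 58608 bytes: 36313 == 58608 is false
Combine:
[1.1.3.1] false AND false = false
[1.1.3] NOT false = true
[1.1] true OR true OR true = true
[1] NOT true = false
[2.1] true AND true = true
[2.2] true AND true = true
[2] true AND true = true
[3.1] true OR true = true
[3.2.2.1] true OR true = true
[3.2.2] NOT true = false
[3.2] false OR false = false
[3] true AND false = false
[4] true → false = false
[root] false OR true OR false OR false = true
Overall: true → allowed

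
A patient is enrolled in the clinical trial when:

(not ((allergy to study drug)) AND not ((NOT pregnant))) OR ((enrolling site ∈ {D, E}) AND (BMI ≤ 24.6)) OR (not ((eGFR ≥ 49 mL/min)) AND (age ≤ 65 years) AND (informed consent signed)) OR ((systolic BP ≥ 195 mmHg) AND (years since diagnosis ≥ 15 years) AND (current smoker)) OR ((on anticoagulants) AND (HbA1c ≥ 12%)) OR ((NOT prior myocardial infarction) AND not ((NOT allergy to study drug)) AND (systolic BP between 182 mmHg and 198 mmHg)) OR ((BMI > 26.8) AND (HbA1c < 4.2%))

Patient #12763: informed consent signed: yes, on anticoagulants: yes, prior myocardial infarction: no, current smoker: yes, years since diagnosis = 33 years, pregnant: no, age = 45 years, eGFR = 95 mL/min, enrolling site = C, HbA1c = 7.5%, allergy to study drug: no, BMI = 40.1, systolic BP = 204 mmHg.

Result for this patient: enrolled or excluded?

Atomic conditions:
  allergy to study drug: no → false
  NOT pregnant: no → true
  enrolling site ∈ {D, E}: C is not in the set → false
  BMI ≤ 24.6: 40.1 ≤ 24.6 is false
  eGFR ≥ 49 mL/min: 95 ≥ 49 is true
  age ≤ 65 years: 45 ≤ 65 is true
  informed consent signed: yes → true
  systolic BP ≥ 195 mmHg: 204 ≥ 195 is true
  years since diagnosis ≥ 15 years: 33 ≥ 15 is true
  current smoker: yes → true
  on anticoagulants: yes → true
  HbA1c ≥ 12%: 7.5 ≥ 12 is false
  NOT prior myocardial infarction: no → true
  NOT allergy to study drug: no → true
  systolic BP between 182 mmHg and 198 mmHg: 204 in [182, 198] is false
  BMI > 26.8: 40.1 > 26.8 is true
  HbA1c < 4.2%: 7.5 < 4.2 is false
Combine:
[1.1] NOT false = true
[1.2] NOT true = false
[1] true AND false = false
[2] false AND false = false
[3.1] NOT true = false
[3] false AND true AND true = false
[4] true AND true AND true = true
[5] true AND false = false
[6.2] NOT true = false
[6] true AND false AND false = false
[7] true AND false = false
[root] false OR false OR false OR true OR false OR false OR false = true
Overall: true → enrolled

Enrolled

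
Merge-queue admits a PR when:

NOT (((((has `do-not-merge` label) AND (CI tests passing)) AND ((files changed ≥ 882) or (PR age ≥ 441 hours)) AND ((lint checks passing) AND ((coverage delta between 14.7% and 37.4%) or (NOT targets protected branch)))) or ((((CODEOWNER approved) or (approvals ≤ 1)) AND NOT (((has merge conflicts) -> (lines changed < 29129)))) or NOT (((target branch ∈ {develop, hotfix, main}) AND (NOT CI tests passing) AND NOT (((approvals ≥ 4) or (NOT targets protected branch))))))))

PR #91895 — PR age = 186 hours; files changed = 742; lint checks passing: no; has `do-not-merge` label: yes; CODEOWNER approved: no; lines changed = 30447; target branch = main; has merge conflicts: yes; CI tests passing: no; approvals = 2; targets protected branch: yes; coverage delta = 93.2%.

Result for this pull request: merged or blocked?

Atomic conditions:
  has `do-not-merge` label: yes → true
  CI tests passing: no → false
  files changed ≥ 882: 742 ≥ 882 is false
  PR age ≥ 441 hours: 186 ≥ 441 is false
  lint checks passing: no → false
  coverage delta between 14.7% and 37.4%: 93.2 in [14.7, 37.4] is false
  NOT targets protected branch: yes → false
  CODEOWNER approved: no → false
  approvals ≤ 1: 2 ≤ 1 is false
  has merge conflicts: yes → true
  lines changed < 29129: 30447 < 29129 is false
  target branch ∈ {develop, hotfix, main}: main is in the set → true
  NOT CI tests passing: no → true
  approvals ≥ 4: 2 ≥ 4 is false
Combine:
[1.1.1] true AND false = false
[1.1.2] false OR false = false
[1.1.3.2] false OR false = false
[1.1.3] false AND false = false
[1.1] false AND false AND false = false
[1.2.1.1] false OR false = false
[1.2.1.2.1] true → false = false
[1.2.1.2] NOT false = true
[1.2.1] false AND true = false
[1.2.2.1.3.1] false OR false = false
[1.2.2.1.3] NOT false = true
[1.2.2.1] true AND true AND true = true
[1.2.2] NOT true = false
[1.2] false OR false = false
[1] false OR false = false
[root] NOT false = true
Overall: true → merged

Merged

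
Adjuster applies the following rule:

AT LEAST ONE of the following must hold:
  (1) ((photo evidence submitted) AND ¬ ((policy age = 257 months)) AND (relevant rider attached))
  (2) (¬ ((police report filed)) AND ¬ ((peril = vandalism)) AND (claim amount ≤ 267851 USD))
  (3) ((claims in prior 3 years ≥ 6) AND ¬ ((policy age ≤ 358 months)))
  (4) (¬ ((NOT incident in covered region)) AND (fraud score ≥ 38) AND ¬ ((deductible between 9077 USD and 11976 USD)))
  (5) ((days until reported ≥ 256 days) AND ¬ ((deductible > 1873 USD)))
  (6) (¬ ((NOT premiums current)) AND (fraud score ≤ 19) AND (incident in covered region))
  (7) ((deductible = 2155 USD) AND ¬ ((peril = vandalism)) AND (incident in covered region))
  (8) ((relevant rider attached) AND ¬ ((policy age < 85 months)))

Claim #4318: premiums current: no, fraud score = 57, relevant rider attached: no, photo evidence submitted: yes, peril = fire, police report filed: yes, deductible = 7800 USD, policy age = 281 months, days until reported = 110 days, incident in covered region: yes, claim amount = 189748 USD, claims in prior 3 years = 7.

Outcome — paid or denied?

Paid

Atomic conditions:
  photo evidence submitted: yes → true
  policy age = 257 months: 281 == 257 is false
  relevant rider attached: no → false
  police report filed: yes → true
  peril = vandalism: fire == vandalism is false
  claim amount ≤ 267851 USD: 189748 ≤ 267851 is true
  claims in prior 3 years ≥ 6: 7 ≥ 6 is true
  policy age ≤ 358 months: 281 ≤ 358 is true
  NOT incident in covered region: yes → false
  fraud score ≥ 38: 57 ≥ 38 is true
  deductible between 9077 USD and 11976 USD: 7800 in [9077, 11976] is false
  days until reported ≥ 256 days: 110 ≥ 256 is false
  deductible > 1873 USD: 7800 > 1873 is true
  NOT premiums current: no → true
  fraud score ≤ 19: 57 ≤ 19 is false
  incident in covered region: yes → true
  deductible = 2155 USD: 7800 == 2155 is false
  policy age < 85 months: 281 < 85 is false
Combine:
[1.2] NOT false = true
[1] true AND true AND false = false
[2.1] NOT true = false
[2.2] NOT false = true
[2] false AND true AND true = false
[3.2] NOT true = false
[3] true AND false = false
[4.1] NOT false = true
[4.3] NOT false = true
[4] true AND true AND true = true
[5.2] NOT true = false
[5] false AND false = false
[6.1] NOT true = false
[6] false AND false AND true = false
[7.2] NOT false = true
[7] false AND true AND true = false
[8.2] NOT false = true
[8] false AND true = false
[root] false OR false OR false OR true OR false OR false OR false OR false = true
Overall: true → paid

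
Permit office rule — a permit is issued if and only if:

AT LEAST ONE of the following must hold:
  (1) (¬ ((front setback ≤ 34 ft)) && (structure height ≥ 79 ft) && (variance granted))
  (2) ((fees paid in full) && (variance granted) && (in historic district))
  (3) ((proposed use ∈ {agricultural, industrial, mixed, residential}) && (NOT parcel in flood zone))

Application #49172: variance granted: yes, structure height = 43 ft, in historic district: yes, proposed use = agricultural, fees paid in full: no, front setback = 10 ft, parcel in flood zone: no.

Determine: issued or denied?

Atomic conditions:
  front setback ≤ 34 ft: 10 ≤ 34 is true
  structure height ≥ 79 ft: 43 ≥ 79 is false
  variance granted: yes → true
  fees paid in full: no → false
  in historic district: yes → true
  proposed use ∈ {agricultural, industrial, mixed, residential}: agricultural is in the set → true
  NOT parcel in flood zone: no → true
Combine:
[1.1] NOT true = false
[1] false AND false AND true = false
[2] false AND true AND true = false
[3] true AND true = true
[root] false OR false OR true = true
Overall: true → issued

Issued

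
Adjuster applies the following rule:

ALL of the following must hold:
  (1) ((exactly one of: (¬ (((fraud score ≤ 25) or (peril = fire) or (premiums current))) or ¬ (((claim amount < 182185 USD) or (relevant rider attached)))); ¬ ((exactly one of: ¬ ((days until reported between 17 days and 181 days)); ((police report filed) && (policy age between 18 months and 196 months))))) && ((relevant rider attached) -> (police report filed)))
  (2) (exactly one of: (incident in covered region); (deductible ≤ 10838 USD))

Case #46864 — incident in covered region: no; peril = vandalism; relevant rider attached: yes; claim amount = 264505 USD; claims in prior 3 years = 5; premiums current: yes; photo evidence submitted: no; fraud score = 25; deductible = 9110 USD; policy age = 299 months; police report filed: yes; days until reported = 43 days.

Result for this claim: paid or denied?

Paid

Atomic conditions:
  fraud score ≤ 25: 25 ≤ 25 is true
  peril = fire: vandalism == fire is false
  premiums current: yes → true
  claim amount < 182185 USD: 264505 < 182185 is false
  relevant rider attached: yes → true
  days until reported between 17 days and 181 days: 43 in [17, 181] is true
  police report filed: yes → true
  policy age between 18 months and 196 months: 299 in [18, 196] is false
  incident in covered region: no → false
  deductible ≤ 10838 USD: 9110 ≤ 10838 is true
Combine:
[1.1.1.1.1] true OR false OR true = true
[1.1.1.1] NOT true = false
[1.1.1.2.1] false OR true = true
[1.1.1.2] NOT true = false
[1.1.1] false OR false = false
[1.1.2.1.1] NOT true = false
[1.1.2.1.2] true AND false = false
[1.1.2.1] exactly-one(false, false) = false
[1.1.2] NOT false = true
[1.1] exactly-one(false, true) = true
[1.2] true → true = true
[1] true AND true = true
[2] exactly-one(false, true) = true
[root] true AND true = true
Overall: true → paid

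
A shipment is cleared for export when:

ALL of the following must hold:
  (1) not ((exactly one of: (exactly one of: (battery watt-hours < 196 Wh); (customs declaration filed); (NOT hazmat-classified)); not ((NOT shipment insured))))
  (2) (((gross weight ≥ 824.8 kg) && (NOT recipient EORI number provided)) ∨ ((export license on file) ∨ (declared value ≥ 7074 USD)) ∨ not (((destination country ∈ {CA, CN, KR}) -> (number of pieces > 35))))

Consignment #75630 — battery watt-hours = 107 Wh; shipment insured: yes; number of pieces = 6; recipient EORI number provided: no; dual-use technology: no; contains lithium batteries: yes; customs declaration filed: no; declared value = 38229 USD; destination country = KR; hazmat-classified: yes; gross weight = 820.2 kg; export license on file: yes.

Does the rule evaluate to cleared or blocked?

Cleared

Atomic conditions:
  battery watt-hours < 196 Wh: 107 < 196 is true
  customs declaration filed: no → false
  NOT hazmat-classified: yes → false
  NOT shipment insured: yes → false
  gross weight ≥ 824.8 kg: 820.2 ≥ 824.8 is false
  NOT recipient EORI number provided: no → true
  export license on file: yes → true
  declared value ≥ 7074 USD: 38229 ≥ 7074 is true
  destination country ∈ {CA, CN, KR}: KR is in the set → true
  number of pieces > 35: 6 > 35 is false
Combine:
[1.1.1] exactly-one(true, false, false) = true
[1.1.2] NOT false = true
[1.1] exactly-one(true, true) = false
[1] NOT false = true
[2.1] false AND true = false
[2.2] true OR true = true
[2.3.1] true → false = false
[2.3] NOT false = true
[2] false OR true OR true = true
[root] true AND true = true
Overall: true → cleared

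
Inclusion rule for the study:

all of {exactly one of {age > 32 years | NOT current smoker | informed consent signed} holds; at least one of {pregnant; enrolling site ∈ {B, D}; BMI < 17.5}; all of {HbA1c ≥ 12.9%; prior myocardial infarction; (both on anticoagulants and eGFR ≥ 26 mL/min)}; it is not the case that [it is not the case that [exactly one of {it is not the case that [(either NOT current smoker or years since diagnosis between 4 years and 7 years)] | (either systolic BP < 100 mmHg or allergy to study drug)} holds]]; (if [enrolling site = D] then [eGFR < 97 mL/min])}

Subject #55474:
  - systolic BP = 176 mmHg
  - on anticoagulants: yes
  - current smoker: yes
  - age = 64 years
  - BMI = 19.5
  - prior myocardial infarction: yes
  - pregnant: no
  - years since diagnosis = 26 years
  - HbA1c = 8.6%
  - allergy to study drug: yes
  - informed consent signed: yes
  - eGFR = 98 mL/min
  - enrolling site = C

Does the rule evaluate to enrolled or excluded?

Atomic conditions:
  age > 32 years: 64 > 32 is true
  NOT current smoker: yes → false
  informed consent signed: yes → true
  pregnant: no → false
  enrolling site ∈ {B, D}: C is not in the set → false
  BMI < 17.5: 19.5 < 17.5 is false
  HbA1c ≥ 12.9%: 8.6 ≥ 12.9 is false
  prior myocardial infarction: yes → true
  on anticoagulants: yes → true
  eGFR ≥ 26 mL/min: 98 ≥ 26 is true
  years since diagnosis between 4 years and 7 years: 26 in [4, 7] is false
  systolic BP < 100 mmHg: 176 < 100 is false
  allergy to study drug: yes → true
  enrolling site = D: C == D is false
  eGFR < 97 mL/min: 98 < 97 is false
Combine:
[1] exactly-one(true, false, true) = false
[2] false OR false OR false = false
[3.3] true AND true = true
[3] false AND true AND true = false
[4.1.1.1.1] false OR false = false
[4.1.1.1] NOT false = true
[4.1.1.2] false OR true = true
[4.1.1] exactly-one(true, true) = false
[4.1] NOT false = true
[4] NOT true = false
[5] false → false (antecedent false ⇒ implication holds) = true
[root] false AND false AND false AND false AND true = false
Overall: false → excluded

Excluded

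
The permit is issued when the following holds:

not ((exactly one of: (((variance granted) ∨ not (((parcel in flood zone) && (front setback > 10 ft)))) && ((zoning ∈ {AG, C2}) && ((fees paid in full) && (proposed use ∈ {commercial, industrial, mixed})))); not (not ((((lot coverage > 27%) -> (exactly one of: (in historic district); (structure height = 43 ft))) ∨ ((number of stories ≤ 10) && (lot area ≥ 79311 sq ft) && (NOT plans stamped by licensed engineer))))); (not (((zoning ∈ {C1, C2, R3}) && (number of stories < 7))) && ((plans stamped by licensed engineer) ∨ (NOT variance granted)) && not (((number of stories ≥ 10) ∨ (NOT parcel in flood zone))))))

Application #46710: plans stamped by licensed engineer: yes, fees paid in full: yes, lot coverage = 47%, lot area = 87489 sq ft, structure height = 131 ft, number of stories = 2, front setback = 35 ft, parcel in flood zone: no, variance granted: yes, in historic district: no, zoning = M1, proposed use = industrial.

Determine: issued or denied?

Atomic conditions:
  variance granted: yes → true
  parcel in flood zone: no → false
  front setback > 10 ft: 35 > 10 is true
  zoning ∈ {AG, C2}: M1 is not in the set → false
  fees paid in full: yes → true
  proposed use ∈ {commercial, industrial, mixed}: industrial is in the set → true
  lot coverage > 27%: 47 > 27 is true
  in historic district: no → false
  structure height = 43 ft: 131 == 43 is false
  number of stories ≤ 10: 2 ≤ 10 is true
  lot area ≥ 79311 sq ft: 87489 ≥ 79311 is true
  NOT plans stamped by licensed engineer: yes → false
  zoning ∈ {C1, C2, R3}: M1 is not in the set → false
  number of stories < 7: 2 < 7 is true
  plans stamped by licensed engineer: yes → true
  NOT variance granted: yes → false
  number of stories ≥ 10: 2 ≥ 10 is false
  NOT parcel in flood zone: no → true
Combine:
[1.1.1.2.1] false AND true = false
[1.1.1.2] NOT false = true
[1.1.1] true OR true = true
[1.1.2.2] true AND true = true
[1.1.2] false AND true = false
[1.1] true AND false = false
[1.2.1.1.1.2] exactly-one(false, false) = false
[1.2.1.1.1] true → false = false
[1.2.1.1.2] true AND true AND false = false
[1.2.1.1] false OR false = false
[1.2.1] NOT false = true
[1.2] NOT true = false
[1.3.1.1] false AND true = false
[1.3.1] NOT false = true
[1.3.2] true OR false = true
[1.3.3.1] false OR true = true
[1.3.3] NOT true = false
[1.3] true AND true AND false = false
[1] exactly-one(false, false, false) = false
[root] NOT false = true
Overall: true → issued

Issued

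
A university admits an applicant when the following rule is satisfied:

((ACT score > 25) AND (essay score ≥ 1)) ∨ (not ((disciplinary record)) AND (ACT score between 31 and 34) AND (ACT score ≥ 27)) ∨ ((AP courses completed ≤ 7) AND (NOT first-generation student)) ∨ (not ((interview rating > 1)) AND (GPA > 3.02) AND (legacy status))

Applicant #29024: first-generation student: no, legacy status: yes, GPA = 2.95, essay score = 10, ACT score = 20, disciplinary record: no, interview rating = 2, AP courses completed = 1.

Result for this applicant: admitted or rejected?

Admitted

Atomic conditions:
  ACT score > 25: 20 > 25 is false
  essay score ≥ 1: 10 ≥ 1 is true
  disciplinary record: no → false
  ACT score between 31 and 34: 20 in [31, 34] is false
  ACT score ≥ 27: 20 ≥ 27 is false
  AP courses completed ≤ 7: 1 ≤ 7 is true
  NOT first-generation student: no → true
  interview rating > 1: 2 > 1 is true
  GPA > 3.02: 2.95 > 3.02 is false
  legacy status: yes → true
Combine:
[1] false AND true = false
[2.1] NOT false = true
[2] true AND false AND false = false
[3] true AND true = true
[4.1] NOT true = false
[4] false AND false AND true = false
[root] false OR false OR true OR false = true
Overall: true → admitted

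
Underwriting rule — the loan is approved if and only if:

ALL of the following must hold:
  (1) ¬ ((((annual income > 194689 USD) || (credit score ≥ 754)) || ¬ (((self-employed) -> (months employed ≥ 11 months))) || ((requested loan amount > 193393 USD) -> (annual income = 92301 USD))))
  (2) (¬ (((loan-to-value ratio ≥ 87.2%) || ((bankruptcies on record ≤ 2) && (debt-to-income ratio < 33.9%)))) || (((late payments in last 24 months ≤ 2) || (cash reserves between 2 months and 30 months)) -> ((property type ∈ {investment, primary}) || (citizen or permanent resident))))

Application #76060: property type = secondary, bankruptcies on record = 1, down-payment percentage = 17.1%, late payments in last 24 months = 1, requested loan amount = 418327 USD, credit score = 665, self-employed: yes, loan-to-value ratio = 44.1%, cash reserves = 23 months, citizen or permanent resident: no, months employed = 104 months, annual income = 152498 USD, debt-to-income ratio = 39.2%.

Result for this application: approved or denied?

Approved

Atomic conditions:
  annual income > 194689 USD: 152498 > 194689 is false
  credit score ≥ 754: 665 ≥ 754 is false
  self-employed: yes → true
  months employed ≥ 11 months: 104 ≥ 11 is true
  requested loan amount > 193393 USD: 418327 > 193393 is true
  annual income = 92301 USD: 152498 == 92301 is false
  loan-to-value ratio ≥ 87.2%: 44.1 ≥ 87.2 is false
  bankruptcies on record ≤ 2: 1 ≤ 2 is true
  debt-to-income ratio < 33.9%: 39.2 < 33.9 is false
  late payments in last 24 months ≤ 2: 1 ≤ 2 is true
  cash reserves between 2 months and 30 months: 23 in [2, 30] is true
  property type ∈ {investment, primary}: secondary is not in the set → false
  citizen or permanent resident: no → false
Combine:
[1.1.1] false OR false = false
[1.1.2.1] true → true = true
[1.1.2] NOT true = false
[1.1.3] true → false = false
[1.1] false OR false OR false = false
[1] NOT false = true
[2.1.1.2] true AND false = false
[2.1.1] false OR false = false
[2.1] NOT false = true
[2.2.1] true OR true = true
[2.2.2] false OR false = false
[2.2] true → false = false
[2] true OR false = true
[root] true AND true = true
Overall: true → approved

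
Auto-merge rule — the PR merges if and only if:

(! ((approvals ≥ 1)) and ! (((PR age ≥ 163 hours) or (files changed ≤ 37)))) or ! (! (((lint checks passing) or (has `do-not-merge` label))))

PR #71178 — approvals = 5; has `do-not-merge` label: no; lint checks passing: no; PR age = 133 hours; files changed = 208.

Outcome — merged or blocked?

Atomic conditions:
  approvals ≥ 1: 5 ≥ 1 is true
  PR age ≥ 163 hours: 133 ≥ 163 is false
  files changed ≤ 37: 208 ≤ 37 is false
  lint checks passing: no → false
  has `do-not-merge` label: no → false
Combine:
[1.1] NOT true = false
[1.2.1] false OR false = false
[1.2] NOT false = true
[1] false AND true = false
[2.1.1] false OR false = false
[2.1] NOT false = true
[2] NOT true = false
[root] false OR false = false
Overall: false → blocked

Blocked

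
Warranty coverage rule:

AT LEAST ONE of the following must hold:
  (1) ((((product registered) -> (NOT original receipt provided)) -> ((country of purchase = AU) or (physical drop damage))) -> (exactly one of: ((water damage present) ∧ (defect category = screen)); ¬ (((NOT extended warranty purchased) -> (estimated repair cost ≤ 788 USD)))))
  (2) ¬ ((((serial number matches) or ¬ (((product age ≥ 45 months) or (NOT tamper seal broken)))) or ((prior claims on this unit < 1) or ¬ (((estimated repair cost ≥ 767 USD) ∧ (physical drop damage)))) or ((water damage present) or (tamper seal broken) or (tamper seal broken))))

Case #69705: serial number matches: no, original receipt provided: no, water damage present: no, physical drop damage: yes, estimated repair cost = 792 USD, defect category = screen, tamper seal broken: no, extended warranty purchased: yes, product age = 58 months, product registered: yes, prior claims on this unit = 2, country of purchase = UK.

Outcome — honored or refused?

Atomic conditions:
  product registered: yes → true
  NOT original receipt provided: no → true
  country of purchase = AU: UK == AU is false
  physical drop damage: yes → true
  water damage present: no → false
  defect category = screen: screen == screen is true
  NOT extended warranty purchased: yes → false
  estimated repair cost ≤ 788 USD: 792 ≤ 788 is false
  serial number matches: no → false
  product age ≥ 45 months: 58 ≥ 45 is true
  NOT tamper seal broken: no → true
  prior claims on this unit < 1: 2 < 1 is false
  estimated repair cost ≥ 767 USD: 792 ≥ 767 is true
  tamper seal broken: no → false
Combine:
[1.1.1] true → true = true
[1.1.2] false OR true = true
[1.1] true → true = true
[1.2.1] false AND true = false
[1.2.2.1] false → false (antecedent false ⇒ implication holds) = true
[1.2.2] NOT true = false
[1.2] exactly-one(false, false) = false
[1] true → false = false
[2.1.1.2.1] true OR true = true
[2.1.1.2] NOT true = false
[2.1.1] false OR false = false
[2.1.2.2.1] true AND true = true
[2.1.2.2] NOT true = false
[2.1.2] false OR false = false
[2.1.3] false OR false OR false = false
[2.1] false OR false OR false = false
[2] NOT false = true
[root] false OR true = true
Overall: true → honored

Honored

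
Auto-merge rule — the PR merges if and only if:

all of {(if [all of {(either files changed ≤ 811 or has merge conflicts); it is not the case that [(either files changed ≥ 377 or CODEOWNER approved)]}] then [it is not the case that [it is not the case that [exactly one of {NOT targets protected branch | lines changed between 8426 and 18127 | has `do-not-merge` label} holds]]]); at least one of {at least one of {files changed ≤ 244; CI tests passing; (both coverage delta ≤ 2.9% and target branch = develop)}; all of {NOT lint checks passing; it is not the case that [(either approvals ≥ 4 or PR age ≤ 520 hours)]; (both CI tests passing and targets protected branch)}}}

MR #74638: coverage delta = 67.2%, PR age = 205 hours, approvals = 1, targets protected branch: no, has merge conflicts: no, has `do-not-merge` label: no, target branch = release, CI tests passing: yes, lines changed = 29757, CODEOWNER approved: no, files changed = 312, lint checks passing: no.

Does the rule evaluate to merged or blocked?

Merged

Atomic conditions:
  files changed ≤ 811: 312 ≤ 811 is true
  has merge conflicts: no → false
  files changed ≥ 377: 312 ≥ 377 is false
  CODEOWNER approved: no → false
  NOT targets protected branch: no → true
  lines changed between 8426 and 18127: 29757 in [8426, 18127] is false
  has `do-not-merge` label: no → false
  files changed ≤ 244: 312 ≤ 244 is false
  CI tests passing: yes → true
  coverage delta ≤ 2.9%: 67.2 ≤ 2.9 is false
  target branch = develop: release == develop is false
  NOT lint checks passing: no → true
  approvals ≥ 4: 1 ≥ 4 is false
  PR age ≤ 520 hours: 205 ≤ 520 is true
  targets protected branch: no → false
Combine:
[1.1.1] true OR false = true
[1.1.2.1] false OR false = false
[1.1.2] NOT false = true
[1.1] true AND true = true
[1.2.1.1] exactly-one(true, false, false) = true
[1.2.1] NOT true = false
[1.2] NOT false = true
[1] true → true = true
[2.1.3] false AND false = false
[2.1] false OR true OR false = true
[2.2.2.1] false OR true = true
[2.2.2] NOT true = false
[2.2.3] true AND false = false
[2.2] true AND false AND false = false
[2] true OR false = true
[root] true AND true = true
Overall: true → merged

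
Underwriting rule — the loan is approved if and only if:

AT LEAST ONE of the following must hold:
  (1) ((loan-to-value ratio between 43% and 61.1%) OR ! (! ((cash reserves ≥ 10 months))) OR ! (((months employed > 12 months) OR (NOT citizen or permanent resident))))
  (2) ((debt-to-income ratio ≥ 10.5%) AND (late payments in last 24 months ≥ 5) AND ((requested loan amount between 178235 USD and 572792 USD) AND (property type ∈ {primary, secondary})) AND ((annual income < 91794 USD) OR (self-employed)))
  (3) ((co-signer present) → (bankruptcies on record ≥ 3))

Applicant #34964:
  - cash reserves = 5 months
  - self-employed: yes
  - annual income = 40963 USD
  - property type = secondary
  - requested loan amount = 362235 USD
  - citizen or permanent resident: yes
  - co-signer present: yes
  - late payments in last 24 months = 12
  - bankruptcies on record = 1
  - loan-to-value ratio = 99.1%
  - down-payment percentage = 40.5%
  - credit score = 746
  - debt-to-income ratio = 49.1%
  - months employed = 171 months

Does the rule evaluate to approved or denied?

Atomic conditions:
  loan-to-value ratio between 43% and 61.1%: 99.1 in [43, 61.1] is false
  cash reserves ≥ 10 months: 5 ≥ 10 is false
  months employed > 12 months: 171 > 12 is true
  NOT citizen or permanent resident: yes → false
  debt-to-income ratio ≥ 10.5%: 49.1 ≥ 10.5 is true
  late payments in last 24 months ≥ 5: 12 ≥ 5 is true
  requested loan amount between 178235 USD and 572792 USD: 362235 in [178235, 572792] is true
  property type ∈ {primary, secondary}: secondary is in the set → true
  annual income < 91794 USD: 40963 < 91794 is true
  self-employed: yes → true
  co-signer present: yes → true
  bankruptcies on record ≥ 3: 1 ≥ 3 is false
Combine:
[1.2.1] NOT false = true
[1.2] NOT true = false
[1.3.1] true OR false = true
[1.3] NOT true = false
[1] false OR false OR false = false
[2.3] true AND true = true
[2.4] true OR true = true
[2] true AND true AND true AND true = true
[3] true → false = false
[root] false OR true OR false = true
Overall: true → approved

Approved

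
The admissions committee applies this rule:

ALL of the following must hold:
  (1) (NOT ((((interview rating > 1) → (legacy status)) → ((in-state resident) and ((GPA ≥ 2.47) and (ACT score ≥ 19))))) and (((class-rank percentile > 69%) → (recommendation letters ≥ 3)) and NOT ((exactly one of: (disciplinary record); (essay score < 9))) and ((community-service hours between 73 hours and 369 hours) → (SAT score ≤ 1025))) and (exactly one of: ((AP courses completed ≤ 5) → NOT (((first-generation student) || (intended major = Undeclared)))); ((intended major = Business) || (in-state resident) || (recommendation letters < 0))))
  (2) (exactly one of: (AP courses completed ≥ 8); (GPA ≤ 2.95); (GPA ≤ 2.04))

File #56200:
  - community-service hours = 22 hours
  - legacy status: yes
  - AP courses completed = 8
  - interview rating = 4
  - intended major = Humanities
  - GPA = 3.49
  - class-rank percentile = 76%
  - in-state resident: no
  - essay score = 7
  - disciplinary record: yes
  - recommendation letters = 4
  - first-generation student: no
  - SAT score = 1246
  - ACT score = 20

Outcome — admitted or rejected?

Admitted

Atomic conditions:
  interview rating > 1: 4 > 1 is true
  legacy status: yes → true
  in-state resident: no → false
  GPA ≥ 2.47: 3.49 ≥ 2.47 is true
  ACT score ≥ 19: 20 ≥ 19 is true
  class-rank percentile > 69%: 76 > 69 is true
  recommendation letters ≥ 3: 4 ≥ 3 is true
  disciplinary record: yes → true
  essay score < 9: 7 < 9 is true
  community-service hours between 73 hours and 369 hours: 22 in [73, 369] is false
  SAT score ≤ 1025: 1246 ≤ 1025 is false
  AP courses completed ≤ 5: 8 ≤ 5 is false
  first-generation student: no → false
  intended major = Undeclared: Humanities == Undeclared is false
  intended major = Business: Humanities == Business is false
  recommendation letters < 0: 4 < 0 is false
  AP courses completed ≥ 8: 8 ≥ 8 is true
  GPA ≤ 2.95: 3.49 ≤ 2.95 is false
  GPA ≤ 2.04: 3.49 ≤ 2.04 is false
Combine:
[1.1.1.1] true → true = true
[1.1.1.2.2] true AND true = true
[1.1.1.2] false AND true = false
[1.1.1] true → false = false
[1.1] NOT false = true
[1.2.1] true → true = true
[1.2.2.1] exactly-one(true, true) = false
[1.2.2] NOT false = true
[1.2.3] false → false (antecedent false ⇒ implication holds) = true
[1.2] true AND true AND true = true
[1.3.1.2.1] false OR false = false
[1.3.1.2] NOT false = true
[1.3.1] false → true (antecedent false ⇒ implication holds) = true
[1.3.2] false OR false OR false = false
[1.3] exactly-one(true, false) = true
[1] true AND true AND true = true
[2] exactly-one(true, false, false) = true
[root] true AND true = true
Overall: true → admitted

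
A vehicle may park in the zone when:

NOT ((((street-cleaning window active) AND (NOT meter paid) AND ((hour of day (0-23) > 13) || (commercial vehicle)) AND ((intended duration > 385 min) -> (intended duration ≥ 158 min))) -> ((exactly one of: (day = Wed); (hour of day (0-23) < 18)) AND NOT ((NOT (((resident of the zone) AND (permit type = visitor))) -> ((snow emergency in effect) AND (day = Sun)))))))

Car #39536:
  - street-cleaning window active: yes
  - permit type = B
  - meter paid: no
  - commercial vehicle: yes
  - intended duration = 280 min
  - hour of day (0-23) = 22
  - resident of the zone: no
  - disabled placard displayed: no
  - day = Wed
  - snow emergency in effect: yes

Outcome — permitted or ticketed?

Atomic conditions:
  street-cleaning window active: yes → true
  NOT meter paid: no → true
  hour of day (0-23) > 13: 22 > 13 is true
  commercial vehicle: yes → true
  intended duration > 385 min: 280 > 385 is false
  intended duration ≥ 158 min: 280 ≥ 158 is true
  day = Wed: Wed == Wed is true
  hour of day (0-23) < 18: 22 < 18 is false
  resident of the zone: no → false
  permit type = visitor: B == visitor is false
  snow emergency in effect: yes → true
  day = Sun: Wed == Sun is false
Combine:
[1.1.3] true OR true = true
[1.1.4] false → true (antecedent false ⇒ implication holds) = true
[1.1] true AND true AND true AND true = true
[1.2.1] exactly-one(true, false) = true
[1.2.2.1.1.1] false AND false = false
[1.2.2.1.1] NOT false = true
[1.2.2.1.2] true AND false = false
[1.2.2.1] true → false = false
[1.2.2] NOT false = true
[1.2] true AND true = true
[1] true → true = true
[root] NOT true = false
Overall: false → ticketed

Ticketed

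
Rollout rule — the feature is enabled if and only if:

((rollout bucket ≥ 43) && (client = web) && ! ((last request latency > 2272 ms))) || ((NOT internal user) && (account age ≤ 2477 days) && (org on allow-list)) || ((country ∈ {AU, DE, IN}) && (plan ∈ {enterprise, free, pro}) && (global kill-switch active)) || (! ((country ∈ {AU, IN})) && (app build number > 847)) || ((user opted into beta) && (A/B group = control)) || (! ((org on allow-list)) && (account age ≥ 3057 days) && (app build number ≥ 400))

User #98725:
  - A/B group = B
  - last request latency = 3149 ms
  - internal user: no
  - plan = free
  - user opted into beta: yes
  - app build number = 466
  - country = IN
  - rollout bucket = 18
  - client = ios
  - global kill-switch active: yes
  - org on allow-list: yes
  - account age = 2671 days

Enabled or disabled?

Atomic conditions:
  rollout bucket ≥ 43: 18 ≥ 43 is false
  client = web: ios == web is false
  last request latency > 2272 ms: 3149 > 2272 is true
  NOT internal user: no → true
  account age ≤ 2477 days: 2671 ≤ 2477 is false
  org on allow-list: yes → true
  country ∈ {AU, DE, IN}: IN is in the set → true
  plan ∈ {enterprise, free, pro}: free is in the set → true
  global kill-switch active: yes → true
  country ∈ {AU, IN}: IN is in the set → true
  app build number > 847: 466 > 847 is false
  user opted into beta: yes → true
  A/B group = control: B == control is false
  account age ≥ 3057 days: 2671 ≥ 3057 is false
  app build number ≥ 400: 466 ≥ 400 is true
Combine:
[1.3] NOT true = false
[1] false AND false AND false = false
[2] true AND false AND true = false
[3] true AND true AND true = true
[4.1] NOT true = false
[4] false AND false = false
[5] true AND false = false
[6.1] NOT true = false
[6] false AND false AND true = false
[root] false OR false OR true OR false OR false OR false = true
Overall: true → enabled

Enabled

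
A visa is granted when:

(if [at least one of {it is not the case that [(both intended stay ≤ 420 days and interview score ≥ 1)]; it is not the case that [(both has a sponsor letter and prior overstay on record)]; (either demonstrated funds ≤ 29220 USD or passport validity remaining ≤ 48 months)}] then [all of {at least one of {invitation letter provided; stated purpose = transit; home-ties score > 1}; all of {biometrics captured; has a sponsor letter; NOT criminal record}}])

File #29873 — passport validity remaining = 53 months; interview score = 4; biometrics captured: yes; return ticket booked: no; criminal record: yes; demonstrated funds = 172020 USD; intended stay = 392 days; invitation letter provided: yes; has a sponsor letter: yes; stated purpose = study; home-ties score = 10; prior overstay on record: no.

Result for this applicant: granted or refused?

Refused

Atomic conditions:
  intended stay ≤ 420 days: 392 ≤ 420 is true
  interview score ≥ 1: 4 ≥ 1 is true
  has a sponsor letter: yes → true
  prior overstay on record: no → false
  demonstrated funds ≤ 29220 USD: 172020 ≤ 29220 is false
  passport validity remaining ≤ 48 months: 53 ≤ 48 is false
  invitation letter provided: yes → true
  stated purpose = transit: study == transit is false
  home-ties score > 1: 10 > 1 is true
  biometrics captured: yes → true
  NOT criminal record: yes → false
Combine:
[1.1.1] true AND true = true
[1.1] NOT true = false
[1.2.1] true AND false = false
[1.2] NOT false = true
[1.3] false OR false = false
[1] false OR true OR false = true
[2.1] true OR false OR true = true
[2.2] true AND true AND false = false
[2] true AND false = false
[root] true → false = false
Overall: false → refused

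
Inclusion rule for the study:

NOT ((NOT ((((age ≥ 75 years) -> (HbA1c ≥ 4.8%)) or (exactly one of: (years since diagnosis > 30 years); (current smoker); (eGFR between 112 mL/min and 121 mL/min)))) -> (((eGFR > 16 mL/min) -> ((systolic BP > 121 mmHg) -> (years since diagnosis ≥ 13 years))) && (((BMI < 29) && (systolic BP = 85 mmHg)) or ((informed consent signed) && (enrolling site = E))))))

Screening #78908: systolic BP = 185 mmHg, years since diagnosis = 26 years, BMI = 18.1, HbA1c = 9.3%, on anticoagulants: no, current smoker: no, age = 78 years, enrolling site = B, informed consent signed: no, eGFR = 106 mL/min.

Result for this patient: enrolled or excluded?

Excluded

Atomic conditions:
  age ≥ 75 years: 78 ≥ 75 is true
  HbA1c ≥ 4.8%: 9.3 ≥ 4.8 is true
  years since diagnosis > 30 years: 26 > 30 is false
  current smoker: no → false
  eGFR between 112 mL/min and 121 mL/min: 106 in [112, 121] is false
  eGFR > 16 mL/min: 106 > 16 is true
  systolic BP > 121 mmHg: 185 > 121 is true
  years since diagnosis ≥ 13 years: 26 ≥ 13 is true
  BMI < 29: 18.1 < 29 is true
  systolic BP = 85 mmHg: 185 == 85 is false
  informed consent signed: no → false
  enrolling site = E: B == E is false
Combine:
[1.1.1.1] true → true = true
[1.1.1.2] exactly-one(false, false, false) = false
[1.1.1] true OR false = true
[1.1] NOT true = false
[1.2.1.2] true → true = true
[1.2.1] true → true = true
[1.2.2.1] true AND false = false
[1.2.2.2] false AND false = false
[1.2.2] false OR false = false
[1.2] true AND false = false
[1] false → false (antecedent false ⇒ implication holds) = true
[root] NOT true = false
Overall: false → excluded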